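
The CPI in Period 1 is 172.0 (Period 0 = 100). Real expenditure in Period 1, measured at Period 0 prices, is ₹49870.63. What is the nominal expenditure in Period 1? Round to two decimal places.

85777.48

Nominal = Real × (Index/100) = 49870.63 × (172.0/100)
        = 49870.63 × 1.720 = 85777.4836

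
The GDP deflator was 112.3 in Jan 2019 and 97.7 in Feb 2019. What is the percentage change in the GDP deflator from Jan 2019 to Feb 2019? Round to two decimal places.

Change = (97.7 − 112.3) / 112.3 × 100
       = -14.6 / 112.3 × 100 = -13.0009%

-13.00%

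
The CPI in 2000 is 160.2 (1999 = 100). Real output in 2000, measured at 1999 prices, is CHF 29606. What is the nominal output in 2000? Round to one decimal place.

Nominal = Real × (Index/100) = 29606 × (160.2/100)
        = 29606 × 1.602 = 47428.8120

47428.8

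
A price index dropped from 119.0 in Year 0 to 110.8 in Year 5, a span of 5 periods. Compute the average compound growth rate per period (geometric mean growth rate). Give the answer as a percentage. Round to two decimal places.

Growth factor = (110.8/119.0)^(1/5) = (0.931092)^(1/5) = 0.985822
Growth rate = 0.985822 − 1 = -0.014178 = -1.4178%

-1.42%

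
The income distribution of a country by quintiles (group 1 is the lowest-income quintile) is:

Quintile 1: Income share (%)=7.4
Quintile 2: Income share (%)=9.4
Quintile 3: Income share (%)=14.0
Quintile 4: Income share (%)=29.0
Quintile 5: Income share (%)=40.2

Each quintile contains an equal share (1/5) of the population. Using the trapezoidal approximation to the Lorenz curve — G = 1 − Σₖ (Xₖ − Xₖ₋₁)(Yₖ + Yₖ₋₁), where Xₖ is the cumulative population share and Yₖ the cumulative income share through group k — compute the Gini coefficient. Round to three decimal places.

Cumulative income shares Yₖ: 0.0740, 0.1680, 0.3080, 0.5980, 1.0000
Σ (Xₖ−Xₖ₋₁)(Yₖ+Yₖ₋₁) = (1/5)(0.0740+0.0000) + (1/5)(0.1680+0.0740) + (1/5)(0.3080+0.1680) + (1/5)(0.5980+0.3080) + (1/5)(1.0000+0.5980)
  = 0.0148 + 0.0484 + 0.0952 + 0.1812 + 0.3196 = 0.6592
G = 1 − 0.6592 = 0.3408

0.341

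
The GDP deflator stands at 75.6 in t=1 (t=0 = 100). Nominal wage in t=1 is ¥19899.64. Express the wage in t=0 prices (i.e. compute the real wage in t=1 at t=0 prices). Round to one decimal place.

26322.3

Real = Nominal ÷ (Index/100) = 19899.64 ÷ (75.6/100)
     = 19899.64 ÷ 0.756 = 26322.2751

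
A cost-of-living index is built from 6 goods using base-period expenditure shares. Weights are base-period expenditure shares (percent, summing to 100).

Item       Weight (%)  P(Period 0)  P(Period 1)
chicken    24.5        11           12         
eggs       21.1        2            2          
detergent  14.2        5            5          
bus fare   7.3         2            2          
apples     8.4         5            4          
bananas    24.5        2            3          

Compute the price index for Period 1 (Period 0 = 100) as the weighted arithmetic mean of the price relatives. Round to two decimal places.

chicken: 24.5 × (12/11) = 24.5 × 1.090909 = 26.7273
eggs: 21.1 × (2/2) = 21.1 × 1.000000 = 21.1000
detergent: 14.2 × (5/5) = 14.2 × 1.000000 = 14.2000
bus fare: 7.3 × (2/2) = 7.3 × 1.000000 = 7.3000
apples: 8.4 × (4/5) = 8.4 × 0.800000 = 6.7200
bananas: 24.5 × (3/2) = 24.5 × 1.500000 = 36.7500
Index = Σ wᵢ·(p₁ᵢ/p₀ᵢ) = 26.7273 + 21.1000 + 14.2000 + 7.3000 + 6.7200 + 36.7500 = 112.7973

112.80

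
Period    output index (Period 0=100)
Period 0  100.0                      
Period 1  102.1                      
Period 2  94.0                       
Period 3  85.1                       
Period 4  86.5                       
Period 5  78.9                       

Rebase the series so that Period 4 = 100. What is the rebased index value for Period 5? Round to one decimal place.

91.2

Rebased(Period 5) = 78.9 / 86.5 × 100 = 91.2139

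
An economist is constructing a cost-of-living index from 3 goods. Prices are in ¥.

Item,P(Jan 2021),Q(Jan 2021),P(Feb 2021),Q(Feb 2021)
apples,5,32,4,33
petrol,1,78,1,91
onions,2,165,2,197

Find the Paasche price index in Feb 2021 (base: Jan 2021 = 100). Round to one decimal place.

Paasche price index uses current-period quantities as weights.
ΣP(Feb 2021)·Q(Feb 2021) = 4×33 + 1×91 + 2×197 = 132 + 91 + 394 = 617
ΣP(Jan 2021)·Q(Feb 2021) = 5×33 + 1×91 + 2×197 = 165 + 91 + 394 = 650
Index = 617 / 650 × 100 = 94.9231

94.9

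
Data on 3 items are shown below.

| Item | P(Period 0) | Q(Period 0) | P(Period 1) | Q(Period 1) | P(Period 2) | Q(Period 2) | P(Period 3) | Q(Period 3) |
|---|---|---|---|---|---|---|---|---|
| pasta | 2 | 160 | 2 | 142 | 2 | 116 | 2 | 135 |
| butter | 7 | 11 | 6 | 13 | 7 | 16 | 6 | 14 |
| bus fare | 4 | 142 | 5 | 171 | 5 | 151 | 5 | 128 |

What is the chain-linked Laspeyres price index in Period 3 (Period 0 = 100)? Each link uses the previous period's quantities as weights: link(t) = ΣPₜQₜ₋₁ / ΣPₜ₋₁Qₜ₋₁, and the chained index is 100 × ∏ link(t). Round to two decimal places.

Link Period 0→Period 1:
ΣP(Period 1)Q(Period 0) = 2×160 + 6×11 + 5×142 = 320 + 66 + 710 = 1096
ΣP(Period 0)Q(Period 0) = 2×160 + 7×11 + 4×142 = 320 + 77 + 568 = 965
link = 1096/965 = 1.135751
Link Period 1→Period 2:
ΣP(Period 2)Q(Period 1) = 2×142 + 7×13 + 5×171 = 284 + 91 + 855 = 1230
ΣP(Period 1)Q(Period 1) = 2×142 + 6×13 + 5×171 = 284 + 78 + 855 = 1217
link = 1230/1217 = 1.010682
Link Period 2→Period 3:
ΣP(Period 3)Q(Period 2) = 2×116 + 6×16 + 5×151 = 232 + 96 + 755 = 1083
ΣP(Period 2)Q(Period 2) = 2×116 + 7×16 + 5×151 = 232 + 112 + 755 = 1099
link = 1083/1099 = 0.985441
Chained index = 100 × 1.135751 × 1.010682 × 0.985441 = 113.1172

113.12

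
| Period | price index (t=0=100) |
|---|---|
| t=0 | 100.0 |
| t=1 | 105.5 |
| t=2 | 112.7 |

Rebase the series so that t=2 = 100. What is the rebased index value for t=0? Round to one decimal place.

Rebased(t=0) = 100.0 / 112.7 × 100 = 88.7311

88.7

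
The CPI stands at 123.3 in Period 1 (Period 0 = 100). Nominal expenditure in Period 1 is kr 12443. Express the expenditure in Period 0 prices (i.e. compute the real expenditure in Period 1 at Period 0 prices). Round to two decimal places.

10091.65

Real = Nominal ÷ (Index/100) = 12443 ÷ (123.3/100)
     = 12443 ÷ 1.233 = 10091.6464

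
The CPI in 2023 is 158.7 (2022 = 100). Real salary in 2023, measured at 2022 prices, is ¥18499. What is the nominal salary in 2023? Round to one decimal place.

Nominal = Real × (Index/100) = 18499 × (158.7/100)
        = 18499 × 1.587 = 29357.9130

29357.9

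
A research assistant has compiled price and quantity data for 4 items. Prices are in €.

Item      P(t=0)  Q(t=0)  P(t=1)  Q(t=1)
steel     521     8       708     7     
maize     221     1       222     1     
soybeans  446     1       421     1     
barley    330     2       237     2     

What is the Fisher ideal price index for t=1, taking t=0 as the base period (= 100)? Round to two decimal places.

Laspeyres component (base-period weights):
ΣP(t=1)Q(t=0) = 708×8 + 222×1 + 421×1 + 237×2 = 5664 + 222 + 421 + 474 = 6781
ΣP(t=0)Q(t=0) = 521×8 + 221×1 + 446×1 + 330×2 = 4168 + 221 + 446 + 660 = 5495
L = 6781 / 5495 × 100 = 123.4031
Paasche component (current-period weights):
ΣP(t=1)Q(t=1) = 708×7 + 222×1 + 421×1 + 237×2 = 4956 + 222 + 421 + 474 = 6073
ΣP(t=0)Q(t=1) = 521×7 + 221×1 + 446×1 + 330×2 = 3647 + 221 + 446 + 660 = 4974
P = 6073 / 4974 × 100 = 122.0949
Fisher = √(L × P) = √(123.4031 × 122.0949) = 122.7473

122.75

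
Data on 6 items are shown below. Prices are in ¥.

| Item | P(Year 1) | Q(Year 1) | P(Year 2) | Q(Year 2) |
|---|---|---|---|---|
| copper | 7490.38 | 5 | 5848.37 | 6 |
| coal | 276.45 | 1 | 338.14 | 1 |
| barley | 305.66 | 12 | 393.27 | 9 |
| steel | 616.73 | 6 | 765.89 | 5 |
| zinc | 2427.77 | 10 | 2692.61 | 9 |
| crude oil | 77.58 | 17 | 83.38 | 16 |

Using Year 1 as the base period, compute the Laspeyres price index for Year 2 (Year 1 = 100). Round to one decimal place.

Laspeyres price index uses base-period quantities as weights.
ΣP(Year 2)·Q(Year 1) = 5848.37×5 + 338.14×1 + 393.27×12 + 765.89×6 + 2692.61×10 + 83.38×17 = 29241.85 + 338.14 + 4719.24 + 4595.34 + 26926.1 + 1417.46 = 67238.13
ΣP(Year 1)·Q(Year 1) = 7490.38×5 + 276.45×1 + 305.66×12 + 616.73×6 + 2427.77×10 + 77.58×17 = 37451.9 + 276.45 + 3667.92 + 3700.38 + 24277.7 + 1318.86 = 70693.21
Index = 67238.13 / 70693.21 × 100 = 95.1126

95.1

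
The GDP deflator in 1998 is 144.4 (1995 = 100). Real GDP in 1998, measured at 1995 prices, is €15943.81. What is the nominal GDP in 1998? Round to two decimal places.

23022.86

Nominal = Real × (Index/100) = 15943.81 × (144.4/100)
        = 15943.81 × 1.444 = 23022.8616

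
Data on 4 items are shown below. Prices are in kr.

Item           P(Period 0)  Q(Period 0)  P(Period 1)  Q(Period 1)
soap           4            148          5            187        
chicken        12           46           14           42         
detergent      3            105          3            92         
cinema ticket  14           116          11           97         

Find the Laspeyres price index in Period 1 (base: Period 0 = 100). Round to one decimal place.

96.5

Laspeyres price index uses base-period quantities as weights.
ΣP(Period 1)·Q(Period 0) = 5×148 + 14×46 + 3×105 + 11×116 = 740 + 644 + 315 + 1276 = 2975
ΣP(Period 0)·Q(Period 0) = 4×148 + 12×46 + 3×105 + 14×116 = 592 + 552 + 315 + 1624 = 3083
Index = 2975 / 3083 × 100 = 96.4969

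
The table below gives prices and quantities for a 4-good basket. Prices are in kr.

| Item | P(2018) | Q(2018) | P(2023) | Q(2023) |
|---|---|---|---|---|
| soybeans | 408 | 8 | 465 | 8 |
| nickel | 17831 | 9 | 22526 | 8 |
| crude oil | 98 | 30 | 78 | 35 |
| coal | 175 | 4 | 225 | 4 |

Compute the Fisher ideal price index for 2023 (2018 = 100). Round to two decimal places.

Laspeyres component (base-period weights):
ΣP(2023)Q(2018) = 465×8 + 22526×9 + 78×30 + 225×4 = 3720 + 202734 + 2340 + 900 = 209694
ΣP(2018)Q(2018) = 408×8 + 17831×9 + 98×30 + 175×4 = 3264 + 160479 + 2940 + 700 = 167383
L = 209694 / 167383 × 100 = 125.2780
Paasche component (current-period weights):
ΣP(2023)Q(2023) = 465×8 + 22526×8 + 78×35 + 225×4 = 3720 + 180208 + 2730 + 900 = 187558
ΣP(2018)Q(2023) = 408×8 + 17831×8 + 98×35 + 175×4 = 3264 + 142648 + 3430 + 700 = 150042
P = 187558 / 150042 × 100 = 125.0037
Fisher = √(L × P) = √(125.2780 × 125.0037) = 125.1407

125.14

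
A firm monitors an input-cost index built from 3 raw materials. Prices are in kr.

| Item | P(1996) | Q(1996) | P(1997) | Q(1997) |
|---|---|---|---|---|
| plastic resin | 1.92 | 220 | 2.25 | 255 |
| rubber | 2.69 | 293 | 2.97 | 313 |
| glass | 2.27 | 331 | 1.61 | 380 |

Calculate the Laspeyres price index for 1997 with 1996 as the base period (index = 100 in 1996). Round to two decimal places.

Laspeyres price index uses base-period quantities as weights.
ΣP(1997)·Q(1996) = 2.25×220 + 2.97×293 + 1.61×331 = 495 + 870.21 + 532.91 = 1898.12
ΣP(1996)·Q(1996) = 1.92×220 + 2.69×293 + 2.27×331 = 422.4 + 788.17 + 751.37 = 1961.94
Index = 1898.12 / 1961.94 × 100 = 96.7471

96.75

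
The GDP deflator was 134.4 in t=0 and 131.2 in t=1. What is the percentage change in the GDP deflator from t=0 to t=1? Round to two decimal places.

-2.38%

Change = (131.2 − 134.4) / 134.4 × 100
       = -3.2 / 134.4 × 100 = -2.3810%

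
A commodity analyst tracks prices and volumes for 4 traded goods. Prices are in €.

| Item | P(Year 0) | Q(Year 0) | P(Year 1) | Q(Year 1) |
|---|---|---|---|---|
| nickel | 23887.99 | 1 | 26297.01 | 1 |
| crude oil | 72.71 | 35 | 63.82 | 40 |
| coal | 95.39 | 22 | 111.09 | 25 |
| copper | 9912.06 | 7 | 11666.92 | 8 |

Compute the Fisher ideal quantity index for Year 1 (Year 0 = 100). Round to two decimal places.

Laspeyres component (base-period weights):
ΣP(Year 0)Q(Year 1) = 23887.99×1 + 72.71×40 + 95.39×25 + 9912.06×8 = 23887.99 + 2908.4 + 2384.75 + 79296.48 = 108477.62
ΣP(Year 0)Q(Year 0) = 23887.99×1 + 72.71×35 + 95.39×22 + 9912.06×7 = 23887.99 + 2544.85 + 2098.58 + 69384.42 = 97915.84
L = 108477.62 / 97915.84 × 100 = 110.7866
Paasche component (current-period weights):
ΣP(Year 1)Q(Year 1) = 26297.01×1 + 63.82×40 + 111.09×25 + 11666.92×8 = 26297.01 + 2552.8 + 2777.25 + 93335.36 = 124962.42
ΣP(Year 1)Q(Year 0) = 26297.01×1 + 63.82×35 + 111.09×22 + 11666.92×7 = 26297.01 + 2233.7 + 2443.98 + 81668.44 = 112643.13
P = 124962.42 / 112643.13 × 100 = 110.9366
Fisher = √(L × P) = √(110.7866 × 110.9366) = 110.8616

110.86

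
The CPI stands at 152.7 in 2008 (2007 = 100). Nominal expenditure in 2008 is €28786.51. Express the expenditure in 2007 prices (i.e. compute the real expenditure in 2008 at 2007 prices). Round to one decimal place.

18851.7

Real = Nominal ÷ (Index/100) = 28786.51 ÷ (152.7/100)
     = 28786.51 ÷ 1.527 = 18851.6765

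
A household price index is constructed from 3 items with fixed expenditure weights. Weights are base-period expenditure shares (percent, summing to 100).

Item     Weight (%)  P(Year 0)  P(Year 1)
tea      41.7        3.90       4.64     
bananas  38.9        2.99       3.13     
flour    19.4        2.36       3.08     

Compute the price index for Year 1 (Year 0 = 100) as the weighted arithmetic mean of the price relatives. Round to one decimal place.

tea: 41.7 × (4.64/3.90) = 41.7 × 1.189744 = 49.6123
bananas: 38.9 × (3.13/2.99) = 38.9 × 1.046823 = 40.7214
flour: 19.4 × (3.08/2.36) = 19.4 × 1.305085 = 25.3186
Index = Σ wᵢ·(p₁ᵢ/p₀ᵢ) = 49.6123 + 40.7214 + 25.3186 = 115.6524

115.7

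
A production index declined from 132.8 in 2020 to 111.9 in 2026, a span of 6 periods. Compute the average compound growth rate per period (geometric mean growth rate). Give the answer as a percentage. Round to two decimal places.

-2.81%

Growth factor = (111.9/132.8)^(1/6) = (0.842620)^(1/6) = 0.971864
Growth rate = 0.971864 − 1 = -0.028136 = -2.8136%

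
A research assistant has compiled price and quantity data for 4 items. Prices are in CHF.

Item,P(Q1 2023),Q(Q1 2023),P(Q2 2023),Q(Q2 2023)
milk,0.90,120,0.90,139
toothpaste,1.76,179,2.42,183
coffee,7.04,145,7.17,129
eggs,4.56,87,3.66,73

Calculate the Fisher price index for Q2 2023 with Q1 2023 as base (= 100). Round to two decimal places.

Laspeyres component (base-period weights):
ΣP(Q2 2023)Q(Q1 2023) = 0.90×120 + 2.42×179 + 7.17×145 + 3.66×87 = 108 + 433.18 + 1039.65 + 318.42 = 1899.25
ΣP(Q1 2023)Q(Q1 2023) = 0.90×120 + 1.76×179 + 7.04×145 + 4.56×87 = 108 + 315.04 + 1020.8 + 396.72 = 1840.56
L = 1899.25 / 1840.56 × 100 = 103.1887
Paasche component (current-period weights):
ΣP(Q2 2023)Q(Q2 2023) = 0.90×139 + 2.42×183 + 7.17×129 + 3.66×73 = 125.1 + 442.86 + 924.93 + 267.18 = 1760.07
ΣP(Q1 2023)Q(Q2 2023) = 0.90×139 + 1.76×183 + 7.04×129 + 4.56×73 = 125.1 + 322.08 + 908.16 + 332.88 = 1688.22
P = 1760.07 / 1688.22 × 100 = 104.2560
Fisher = √(L × P) = √(103.1887 × 104.2560) = 103.7210

103.72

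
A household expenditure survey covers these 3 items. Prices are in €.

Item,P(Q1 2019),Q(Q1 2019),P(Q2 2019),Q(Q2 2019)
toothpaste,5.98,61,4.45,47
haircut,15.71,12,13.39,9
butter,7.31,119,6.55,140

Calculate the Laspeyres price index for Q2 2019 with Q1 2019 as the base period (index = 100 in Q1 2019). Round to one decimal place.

85.1

Laspeyres price index uses base-period quantities as weights.
ΣP(Q2 2019)·Q(Q1 2019) = 4.45×61 + 13.39×12 + 6.55×119 = 271.45 + 160.68 + 779.45 = 1211.58
ΣP(Q1 2019)·Q(Q1 2019) = 5.98×61 + 15.71×12 + 7.31×119 = 364.78 + 188.52 + 869.89 = 1423.19
Index = 1211.58 / 1423.19 × 100 = 85.1313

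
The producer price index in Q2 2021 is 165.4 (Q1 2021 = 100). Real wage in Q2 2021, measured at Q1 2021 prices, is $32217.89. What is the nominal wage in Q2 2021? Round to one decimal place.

53288.4

Nominal = Real × (Index/100) = 32217.89 × (165.4/100)
        = 32217.89 × 1.654 = 53288.3901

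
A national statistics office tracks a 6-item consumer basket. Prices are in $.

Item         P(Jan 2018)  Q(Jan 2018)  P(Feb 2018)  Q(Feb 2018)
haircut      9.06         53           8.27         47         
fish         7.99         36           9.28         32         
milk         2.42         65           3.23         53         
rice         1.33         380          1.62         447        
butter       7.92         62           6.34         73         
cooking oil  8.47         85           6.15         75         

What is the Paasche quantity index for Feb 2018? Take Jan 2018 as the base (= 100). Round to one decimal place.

Paasche quantity index uses current-period prices as weights.
ΣP(Feb 2018)·Q(Feb 2018) = 8.27×47 + 9.28×32 + 3.23×53 + 1.62×447 + 6.34×73 + 6.15×75 = 388.69 + 296.96 + 171.19 + 724.14 + 462.82 + 461.25 = 2505.05
ΣP(Feb 2018)·Q(Jan 2018) = 8.27×53 + 9.28×36 + 3.23×65 + 1.62×380 + 6.34×62 + 6.15×85 = 438.31 + 334.08 + 209.95 + 615.6 + 393.08 + 522.75 = 2513.77
Index = 2505.05 / 2513.77 × 100 = 99.6531

99.7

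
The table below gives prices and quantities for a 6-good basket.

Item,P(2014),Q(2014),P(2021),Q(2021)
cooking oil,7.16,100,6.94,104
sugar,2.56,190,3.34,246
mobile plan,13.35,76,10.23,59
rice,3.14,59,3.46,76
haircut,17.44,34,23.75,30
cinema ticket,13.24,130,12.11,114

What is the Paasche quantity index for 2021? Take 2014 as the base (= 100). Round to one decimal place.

Paasche quantity index uses current-period prices as weights.
ΣP(2021)·Q(2021) = 6.94×104 + 3.34×246 + 10.23×59 + 3.46×76 + 23.75×30 + 12.11×114 = 721.76 + 821.64 + 603.57 + 262.96 + 712.5 + 1380.54 = 4502.97
ΣP(2021)·Q(2014) = 6.94×100 + 3.34×190 + 10.23×76 + 3.46×59 + 23.75×34 + 12.11×130 = 694 + 634.6 + 777.48 + 204.14 + 807.5 + 1574.3 = 4692.02
Index = 4502.97 / 4692.02 × 100 = 95.9708

96.0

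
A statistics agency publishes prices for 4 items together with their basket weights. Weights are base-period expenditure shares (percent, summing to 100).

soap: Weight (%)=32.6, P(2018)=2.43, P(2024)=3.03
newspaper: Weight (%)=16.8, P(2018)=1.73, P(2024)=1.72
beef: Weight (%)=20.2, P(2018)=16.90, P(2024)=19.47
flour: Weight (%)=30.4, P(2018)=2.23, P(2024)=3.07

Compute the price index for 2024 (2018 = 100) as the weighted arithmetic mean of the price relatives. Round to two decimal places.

122.48

soap: 32.6 × (3.03/2.43) = 32.6 × 1.246914 = 40.6494
newspaper: 16.8 × (1.72/1.73) = 16.8 × 0.994220 = 16.7029
beef: 20.2 × (19.47/16.90) = 20.2 × 1.152071 = 23.2718
flour: 30.4 × (3.07/2.23) = 30.4 × 1.376682 = 41.8511
Index = Σ wᵢ·(p₁ᵢ/p₀ᵢ) = 40.6494 + 16.7029 + 23.2718 + 41.8511 = 122.4752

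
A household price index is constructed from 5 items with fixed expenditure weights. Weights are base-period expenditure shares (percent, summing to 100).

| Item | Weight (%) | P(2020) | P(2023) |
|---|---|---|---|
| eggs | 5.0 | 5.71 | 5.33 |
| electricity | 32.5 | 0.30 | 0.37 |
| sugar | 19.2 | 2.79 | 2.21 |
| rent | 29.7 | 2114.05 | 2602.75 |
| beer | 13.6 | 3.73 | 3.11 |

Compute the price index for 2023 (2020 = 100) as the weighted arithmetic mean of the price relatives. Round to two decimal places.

eggs: 5.0 × (5.33/5.71) = 5.0 × 0.933450 = 4.6673
electricity: 32.5 × (0.37/0.30) = 32.5 × 1.233333 = 40.0833
sugar: 19.2 × (2.21/2.79) = 19.2 × 0.792115 = 15.2086
rent: 29.7 × (2602.75/2114.05) = 29.7 × 1.231168 = 36.5657
beer: 13.6 × (3.11/3.73) = 13.6 × 0.833780 = 11.3394
Index = Σ wᵢ·(p₁ᵢ/p₀ᵢ) = 4.6673 + 40.0833 + 15.2086 + 36.5657 + 11.3394 = 107.8643

107.86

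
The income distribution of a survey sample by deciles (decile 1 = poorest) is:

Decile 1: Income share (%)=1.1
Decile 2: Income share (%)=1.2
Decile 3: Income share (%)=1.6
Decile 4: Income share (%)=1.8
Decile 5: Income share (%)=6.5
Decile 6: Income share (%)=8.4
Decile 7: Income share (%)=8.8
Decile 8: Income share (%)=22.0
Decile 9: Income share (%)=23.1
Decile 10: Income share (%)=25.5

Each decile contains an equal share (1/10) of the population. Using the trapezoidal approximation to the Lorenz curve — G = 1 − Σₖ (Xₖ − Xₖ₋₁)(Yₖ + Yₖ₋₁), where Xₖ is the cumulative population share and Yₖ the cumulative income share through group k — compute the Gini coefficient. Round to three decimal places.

Cumulative income shares Yₖ: 0.0110, 0.0230, 0.0390, 0.0570, 0.1220, 0.2060, 0.2940, 0.5140, 0.7450, 1.0000
Σ (Xₖ−Xₖ₋₁)(Yₖ+Yₖ₋₁) = (1/10)(0.0110+0.0000) + (1/10)(0.0230+0.0110) + (1/10)(0.0390+0.0230) + (1/10)(0.0570+0.0390) + (1/10)(0.1220+0.0570) + (1/10)(0.2060+0.1220) + (1/10)(0.2940+0.2060) + (1/10)(0.5140+0.2940) + (1/10)(0.7450+0.5140) + (1/10)(1.0000+0.7450)
  = 0.0011 + 0.0034 + 0.0062 + 0.0096 + 0.0179 + 0.0328 + 0.0500 + 0.0808 + 0.1259 + 0.1745 = 0.5022
G = 1 − 0.5022 = 0.4978

0.498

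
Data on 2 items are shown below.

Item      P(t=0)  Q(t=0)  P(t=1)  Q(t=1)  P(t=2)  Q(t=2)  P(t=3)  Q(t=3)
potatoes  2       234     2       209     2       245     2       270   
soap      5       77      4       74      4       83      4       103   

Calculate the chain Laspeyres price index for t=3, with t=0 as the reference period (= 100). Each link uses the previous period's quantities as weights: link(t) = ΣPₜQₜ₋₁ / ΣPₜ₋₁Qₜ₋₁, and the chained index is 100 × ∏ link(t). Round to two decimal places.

90.97

Link t=0→t=1:
ΣP(t=1)Q(t=0) = 2×234 + 4×77 = 468 + 308 = 776
ΣP(t=0)Q(t=0) = 2×234 + 5×77 = 468 + 385 = 853
link = 776/853 = 0.909730
Link t=1→t=2:
ΣP(t=2)Q(t=1) = 2×209 + 4×74 = 418 + 296 = 714
ΣP(t=1)Q(t=1) = 2×209 + 4×74 = 418 + 296 = 714
link = 714/714 = 1.000000
Link t=2→t=3:
ΣP(t=3)Q(t=2) = 2×245 + 4×83 = 490 + 332 = 822
ΣP(t=2)Q(t=2) = 2×245 + 4×83 = 490 + 332 = 822
link = 822/822 = 1.000000
Chained index = 100 × 0.909730 × 1.000000 × 1.000000 = 90.9730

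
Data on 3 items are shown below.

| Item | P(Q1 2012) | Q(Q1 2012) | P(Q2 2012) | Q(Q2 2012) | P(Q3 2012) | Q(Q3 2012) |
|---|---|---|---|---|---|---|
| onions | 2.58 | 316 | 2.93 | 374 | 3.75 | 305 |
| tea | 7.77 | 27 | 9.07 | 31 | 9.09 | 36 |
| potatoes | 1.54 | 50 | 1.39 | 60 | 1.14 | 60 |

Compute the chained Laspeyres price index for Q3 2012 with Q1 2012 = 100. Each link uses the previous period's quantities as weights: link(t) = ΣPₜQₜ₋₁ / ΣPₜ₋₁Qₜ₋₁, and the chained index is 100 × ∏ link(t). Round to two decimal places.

Link Q1 2012→Q2 2012:
ΣP(Q2 2012)Q(Q1 2012) = 2.93×316 + 9.07×27 + 1.39×50 = 925.88 + 244.89 + 69.5 = 1240.27
ΣP(Q1 2012)Q(Q1 2012) = 2.58×316 + 7.77×27 + 1.54×50 = 815.28 + 209.79 + 77 = 1102.07
link = 1240.27/1102.07 = 1.125400
Link Q2 2012→Q3 2012:
ΣP(Q3 2012)Q(Q2 2012) = 3.75×374 + 9.09×31 + 1.14×60 = 1402.5 + 281.79 + 68.4 = 1752.69
ΣP(Q2 2012)Q(Q2 2012) = 2.93×374 + 9.07×31 + 1.39×60 = 1095.82 + 281.17 + 83.4 = 1460.39
link = 1752.69/1460.39 = 1.200152
Chained index = 100 × 1.125400 × 1.200152 = 135.0652

135.07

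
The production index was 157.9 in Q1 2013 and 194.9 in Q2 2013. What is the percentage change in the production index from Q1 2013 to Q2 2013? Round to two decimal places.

23.43%

Change = (194.9 − 157.9) / 157.9 × 100
       = 37.0 / 157.9 × 100 = 23.4326%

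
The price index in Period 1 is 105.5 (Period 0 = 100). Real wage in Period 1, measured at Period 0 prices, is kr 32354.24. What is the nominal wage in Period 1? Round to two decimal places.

34133.72

Nominal = Real × (Index/100) = 32354.24 × (105.5/100)
        = 32354.24 × 1.055 = 34133.7232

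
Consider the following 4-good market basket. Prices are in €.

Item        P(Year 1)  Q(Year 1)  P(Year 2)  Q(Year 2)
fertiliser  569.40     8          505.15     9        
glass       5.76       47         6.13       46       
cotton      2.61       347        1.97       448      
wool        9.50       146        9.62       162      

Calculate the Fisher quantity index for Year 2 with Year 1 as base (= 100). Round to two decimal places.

Laspeyres component (base-period weights):
ΣP(Year 1)Q(Year 2) = 569.40×9 + 5.76×46 + 2.61×448 + 9.50×162 = 5124.6 + 264.96 + 1169.28 + 1539 = 8097.84
ΣP(Year 1)Q(Year 1) = 569.40×8 + 5.76×47 + 2.61×347 + 9.50×146 = 4555.2 + 270.72 + 905.67 + 1387 = 7118.59
L = 8097.84 / 7118.59 × 100 = 113.7562
Paasche component (current-period weights):
ΣP(Year 2)Q(Year 2) = 505.15×9 + 6.13×46 + 1.97×448 + 9.62×162 = 4546.35 + 281.98 + 882.56 + 1558.44 = 7269.33
ΣP(Year 2)Q(Year 1) = 505.15×8 + 6.13×47 + 1.97×347 + 9.62×146 = 4041.2 + 288.11 + 683.59 + 1404.52 = 6417.42
P = 7269.33 / 6417.42 × 100 = 113.2750
Fisher = √(L × P) = √(113.7562 × 113.2750) = 113.5153

113.52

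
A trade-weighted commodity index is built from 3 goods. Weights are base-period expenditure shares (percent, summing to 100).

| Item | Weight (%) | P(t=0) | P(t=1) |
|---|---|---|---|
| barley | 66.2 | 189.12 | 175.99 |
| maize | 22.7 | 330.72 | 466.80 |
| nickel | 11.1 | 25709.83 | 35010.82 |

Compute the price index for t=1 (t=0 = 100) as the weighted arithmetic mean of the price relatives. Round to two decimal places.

108.76

barley: 66.2 × (175.99/189.12) = 66.2 × 0.930573 = 61.6039
maize: 22.7 × (466.80/330.72) = 22.7 × 1.411466 = 32.0403
nickel: 11.1 × (35010.82/25709.83) = 11.1 × 1.361768 = 15.1156
Index = Σ wᵢ·(p₁ᵢ/p₀ᵢ) = 61.6039 + 32.0403 + 15.1156 = 108.7598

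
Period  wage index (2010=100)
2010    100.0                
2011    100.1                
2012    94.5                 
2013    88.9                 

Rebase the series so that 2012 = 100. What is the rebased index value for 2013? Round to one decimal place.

94.1

Rebased(2013) = 88.9 / 94.5 × 100 = 94.0741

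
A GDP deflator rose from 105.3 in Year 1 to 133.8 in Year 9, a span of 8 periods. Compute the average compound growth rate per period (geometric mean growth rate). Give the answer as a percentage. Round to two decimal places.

Growth factor = (133.8/105.3)^(1/8) = (1.270655)^(1/8) = 1.030394
Growth rate = 1.030394 − 1 = 0.030394 = 3.0394%

3.04%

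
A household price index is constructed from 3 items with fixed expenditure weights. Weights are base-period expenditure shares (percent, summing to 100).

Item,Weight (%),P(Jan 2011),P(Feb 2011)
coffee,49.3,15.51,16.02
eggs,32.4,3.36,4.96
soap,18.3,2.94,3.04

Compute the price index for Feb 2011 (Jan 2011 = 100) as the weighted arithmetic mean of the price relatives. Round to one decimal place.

117.7

coffee: 49.3 × (16.02/15.51) = 49.3 × 1.032882 = 50.9211
eggs: 32.4 × (4.96/3.36) = 32.4 × 1.476190 = 47.8286
soap: 18.3 × (3.04/2.94) = 18.3 × 1.034014 = 18.9224
Index = Σ wᵢ·(p₁ᵢ/p₀ᵢ) = 50.9211 + 47.8286 + 18.9224 = 117.6721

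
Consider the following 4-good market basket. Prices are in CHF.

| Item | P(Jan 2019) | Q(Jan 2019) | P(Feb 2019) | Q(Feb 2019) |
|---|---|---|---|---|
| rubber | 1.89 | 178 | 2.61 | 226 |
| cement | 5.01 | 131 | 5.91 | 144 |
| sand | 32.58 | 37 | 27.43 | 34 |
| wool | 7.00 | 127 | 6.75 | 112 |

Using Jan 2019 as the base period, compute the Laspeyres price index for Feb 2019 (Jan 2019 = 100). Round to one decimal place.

100.8

Laspeyres price index uses base-period quantities as weights.
ΣP(Feb 2019)·Q(Jan 2019) = 2.61×178 + 5.91×131 + 27.43×37 + 6.75×127 = 464.58 + 774.21 + 1014.91 + 857.25 = 3110.95
ΣP(Jan 2019)·Q(Jan 2019) = 1.89×178 + 5.01×131 + 32.58×37 + 7.00×127 = 336.42 + 656.31 + 1205.46 + 889 = 3087.19
Index = 3110.95 / 3087.19 × 100 = 100.7696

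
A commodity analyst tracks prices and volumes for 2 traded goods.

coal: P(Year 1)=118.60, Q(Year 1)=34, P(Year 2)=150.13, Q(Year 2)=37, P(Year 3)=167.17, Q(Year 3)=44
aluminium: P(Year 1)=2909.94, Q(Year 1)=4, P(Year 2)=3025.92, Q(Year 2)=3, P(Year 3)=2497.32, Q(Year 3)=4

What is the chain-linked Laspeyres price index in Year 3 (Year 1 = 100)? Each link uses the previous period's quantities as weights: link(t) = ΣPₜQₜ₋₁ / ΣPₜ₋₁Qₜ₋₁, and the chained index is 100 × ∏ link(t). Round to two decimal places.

102.63

Link Year 1→Year 2:
ΣP(Year 2)Q(Year 1) = 150.13×34 + 3025.92×4 = 5104.42 + 12103.68 = 17208.1
ΣP(Year 1)Q(Year 1) = 118.60×34 + 2909.94×4 = 4032.4 + 11639.76 = 15672.16
link = 17208.1/15672.16 = 1.098004
Link Year 2→Year 3:
ΣP(Year 3)Q(Year 2) = 167.17×37 + 2497.32×3 = 6185.29 + 7491.96 = 13677.25
ΣP(Year 2)Q(Year 2) = 150.13×37 + 3025.92×3 = 5554.81 + 9077.76 = 14632.57
link = 13677.25/14632.57 = 0.934713
Chained index = 100 × 1.098004 × 0.934713 = 102.6319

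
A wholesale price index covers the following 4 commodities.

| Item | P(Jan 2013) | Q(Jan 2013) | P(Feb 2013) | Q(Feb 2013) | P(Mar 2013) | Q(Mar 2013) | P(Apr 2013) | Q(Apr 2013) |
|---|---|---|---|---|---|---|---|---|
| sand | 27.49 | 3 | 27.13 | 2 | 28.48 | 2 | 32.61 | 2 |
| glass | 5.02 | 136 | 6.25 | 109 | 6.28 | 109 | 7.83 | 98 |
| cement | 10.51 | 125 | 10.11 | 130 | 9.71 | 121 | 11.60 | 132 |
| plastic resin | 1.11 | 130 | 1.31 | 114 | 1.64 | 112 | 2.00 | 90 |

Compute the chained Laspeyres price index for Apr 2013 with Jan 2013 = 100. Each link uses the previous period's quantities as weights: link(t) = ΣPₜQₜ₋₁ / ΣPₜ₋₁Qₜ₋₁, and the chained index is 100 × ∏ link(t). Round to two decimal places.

128.51

Link Jan 2013→Feb 2013:
ΣP(Feb 2013)Q(Jan 2013) = 27.13×3 + 6.25×136 + 10.11×125 + 1.31×130 = 81.39 + 850 + 1263.75 + 170.3 = 2365.44
ΣP(Jan 2013)Q(Jan 2013) = 27.49×3 + 5.02×136 + 10.51×125 + 1.11×130 = 82.47 + 682.72 + 1313.75 + 144.3 = 2223.24
link = 2365.44/2223.24 = 1.063961
Link Feb 2013→Mar 2013:
ΣP(Mar 2013)Q(Feb 2013) = 28.48×2 + 6.28×109 + 9.71×130 + 1.64×114 = 56.96 + 684.52 + 1262.3 + 186.96 = 2190.74
ΣP(Feb 2013)Q(Feb 2013) = 27.13×2 + 6.25×109 + 10.11×130 + 1.31×114 = 54.26 + 681.25 + 1314.3 + 149.34 = 2199.15
link = 2190.74/2199.15 = 0.996176
Link Mar 2013→Apr 2013:
ΣP(Apr 2013)Q(Mar 2013) = 32.61×2 + 7.83×109 + 11.60×121 + 2.00×112 = 65.22 + 853.47 + 1403.6 + 224 = 2546.29
ΣP(Mar 2013)Q(Mar 2013) = 28.48×2 + 6.28×109 + 9.71×121 + 1.64×112 = 56.96 + 684.52 + 1174.91 + 183.68 = 2100.07
link = 2546.29/2100.07 = 1.212479
Chained index = 100 × 1.063961 × 0.996176 × 1.212479 = 128.5096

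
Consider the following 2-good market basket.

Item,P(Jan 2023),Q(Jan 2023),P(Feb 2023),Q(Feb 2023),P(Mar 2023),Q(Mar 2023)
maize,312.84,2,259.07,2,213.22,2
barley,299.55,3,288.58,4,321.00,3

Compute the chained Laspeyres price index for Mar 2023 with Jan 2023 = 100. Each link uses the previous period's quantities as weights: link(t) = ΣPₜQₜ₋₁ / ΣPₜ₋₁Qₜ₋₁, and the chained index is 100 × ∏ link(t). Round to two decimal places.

Link Jan 2023→Feb 2023:
ΣP(Feb 2023)Q(Jan 2023) = 259.07×2 + 288.58×3 = 518.14 + 865.74 = 1383.88
ΣP(Jan 2023)Q(Jan 2023) = 312.84×2 + 299.55×3 = 625.68 + 898.65 = 1524.33
link = 1383.88/1524.33 = 0.907861
Link Feb 2023→Mar 2023:
ΣP(Mar 2023)Q(Feb 2023) = 213.22×2 + 321.00×4 = 426.44 + 1284 = 1710.44
ΣP(Feb 2023)Q(Feb 2023) = 259.07×2 + 288.58×4 = 518.14 + 1154.32 = 1672.46
link = 1710.44/1672.46 = 1.022709
Chained index = 100 × 0.907861 × 1.022709 = 92.8478

92.85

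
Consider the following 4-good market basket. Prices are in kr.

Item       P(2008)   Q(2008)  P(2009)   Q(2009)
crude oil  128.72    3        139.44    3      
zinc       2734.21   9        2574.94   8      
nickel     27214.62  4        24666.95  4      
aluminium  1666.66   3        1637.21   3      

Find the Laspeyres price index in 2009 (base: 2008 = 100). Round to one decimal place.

Laspeyres price index uses base-period quantities as weights.
ΣP(2009)·Q(2008) = 139.44×3 + 2574.94×9 + 24666.95×4 + 1637.21×3 = 418.32 + 23174.46 + 98667.8 + 4911.63 = 127172.21
ΣP(2008)·Q(2008) = 128.72×3 + 2734.21×9 + 27214.62×4 + 1666.66×3 = 386.16 + 24607.89 + 108858.48 + 4999.98 = 138852.51
Index = 127172.21 / 138852.51 × 100 = 91.5880

91.6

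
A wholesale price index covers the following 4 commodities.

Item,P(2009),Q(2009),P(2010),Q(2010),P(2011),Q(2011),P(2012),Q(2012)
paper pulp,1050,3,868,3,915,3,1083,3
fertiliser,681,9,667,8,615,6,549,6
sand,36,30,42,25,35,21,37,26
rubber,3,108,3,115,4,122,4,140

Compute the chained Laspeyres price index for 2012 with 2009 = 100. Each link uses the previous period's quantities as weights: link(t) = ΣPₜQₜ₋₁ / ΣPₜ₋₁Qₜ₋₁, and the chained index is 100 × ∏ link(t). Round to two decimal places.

93.77

Link 2009→2010:
ΣP(2010)Q(2009) = 868×3 + 667×9 + 42×30 + 3×108 = 2604 + 6003 + 1260 + 324 = 10191
ΣP(2009)Q(2009) = 1050×3 + 681×9 + 36×30 + 3×108 = 3150 + 6129 + 1080 + 324 = 10683
link = 10191/10683 = 0.953946
Link 2010→2011:
ΣP(2011)Q(2010) = 915×3 + 615×8 + 35×25 + 4×115 = 2745 + 4920 + 875 + 460 = 9000
ΣP(2010)Q(2010) = 868×3 + 667×8 + 42×25 + 3×115 = 2604 + 5336 + 1050 + 345 = 9335
link = 9000/9335 = 0.964114
Link 2011→2012:
ΣP(2012)Q(2011) = 1083×3 + 549×6 + 37×21 + 4×122 = 3249 + 3294 + 777 + 488 = 7808
ΣP(2011)Q(2011) = 915×3 + 615×6 + 35×21 + 4×122 = 2745 + 3690 + 735 + 488 = 7658
link = 7808/7658 = 1.019587
Chained index = 100 × 0.953946 × 0.964114 × 1.019587 = 93.7727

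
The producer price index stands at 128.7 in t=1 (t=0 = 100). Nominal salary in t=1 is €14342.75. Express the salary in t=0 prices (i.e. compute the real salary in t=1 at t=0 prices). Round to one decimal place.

Real = Nominal ÷ (Index/100) = 14342.75 ÷ (128.7/100)
     = 14342.75 ÷ 1.287 = 11144.3279

11144.3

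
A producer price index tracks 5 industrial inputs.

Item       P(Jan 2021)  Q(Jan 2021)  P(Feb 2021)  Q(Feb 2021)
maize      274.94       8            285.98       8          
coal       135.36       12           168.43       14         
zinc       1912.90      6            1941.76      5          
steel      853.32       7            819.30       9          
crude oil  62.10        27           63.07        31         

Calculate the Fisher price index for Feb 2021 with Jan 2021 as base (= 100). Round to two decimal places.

Laspeyres component (base-period weights):
ΣP(Feb 2021)Q(Jan 2021) = 285.98×8 + 168.43×12 + 1941.76×6 + 819.30×7 + 63.07×27 = 2287.84 + 2021.16 + 11650.56 + 5735.1 + 1702.89 = 23397.55
ΣP(Jan 2021)Q(Jan 2021) = 274.94×8 + 135.36×12 + 1912.90×6 + 853.32×7 + 62.10×27 = 2199.52 + 1624.32 + 11477.4 + 5973.24 + 1676.7 = 22951.18
L = 23397.55 / 22951.18 × 100 = 101.9449
Paasche component (current-period weights):
ΣP(Feb 2021)Q(Feb 2021) = 285.98×8 + 168.43×14 + 1941.76×5 + 819.30×9 + 63.07×31 = 2287.84 + 2358.02 + 9708.8 + 7373.7 + 1955.17 = 23683.53
ΣP(Jan 2021)Q(Feb 2021) = 274.94×8 + 135.36×14 + 1912.90×5 + 853.32×9 + 62.10×31 = 2199.52 + 1895.04 + 9564.5 + 7679.88 + 1925.1 = 23264.04
P = 23683.53 / 23264.04 × 100 = 101.8032
Fisher = √(L × P) = √(101.9449 × 101.8032) = 101.8740

101.87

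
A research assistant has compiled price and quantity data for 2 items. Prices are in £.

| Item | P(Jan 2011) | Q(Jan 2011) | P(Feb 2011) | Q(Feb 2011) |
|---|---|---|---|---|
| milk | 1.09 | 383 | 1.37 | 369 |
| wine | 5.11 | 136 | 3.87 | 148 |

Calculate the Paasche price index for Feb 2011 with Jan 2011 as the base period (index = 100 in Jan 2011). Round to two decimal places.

Paasche price index uses current-period quantities as weights.
ΣP(Feb 2011)·Q(Feb 2011) = 1.37×369 + 3.87×148 = 505.53 + 572.76 = 1078.29
ΣP(Jan 2011)·Q(Feb 2011) = 1.09×369 + 5.11×148 = 402.21 + 756.28 = 1158.49
Index = 1078.29 / 1158.49 × 100 = 93.0772

93.08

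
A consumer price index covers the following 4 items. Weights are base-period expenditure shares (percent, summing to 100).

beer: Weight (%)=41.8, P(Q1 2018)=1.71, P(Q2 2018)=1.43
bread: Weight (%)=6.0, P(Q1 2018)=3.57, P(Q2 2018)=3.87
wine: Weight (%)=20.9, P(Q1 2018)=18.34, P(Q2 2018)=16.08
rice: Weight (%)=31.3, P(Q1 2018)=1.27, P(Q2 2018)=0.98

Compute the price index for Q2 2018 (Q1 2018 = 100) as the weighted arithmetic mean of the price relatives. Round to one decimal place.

83.9

beer: 41.8 × (1.43/1.71) = 41.8 × 0.836257 = 34.9556
bread: 6.0 × (3.87/3.57) = 6.0 × 1.084034 = 6.5042
wine: 20.9 × (16.08/18.34) = 20.9 × 0.876772 = 18.3245
rice: 31.3 × (0.98/1.27) = 31.3 × 0.771654 = 24.1528
Index = Σ wᵢ·(p₁ᵢ/p₀ᵢ) = 34.9556 + 6.5042 + 18.3245 + 24.1528 = 83.9370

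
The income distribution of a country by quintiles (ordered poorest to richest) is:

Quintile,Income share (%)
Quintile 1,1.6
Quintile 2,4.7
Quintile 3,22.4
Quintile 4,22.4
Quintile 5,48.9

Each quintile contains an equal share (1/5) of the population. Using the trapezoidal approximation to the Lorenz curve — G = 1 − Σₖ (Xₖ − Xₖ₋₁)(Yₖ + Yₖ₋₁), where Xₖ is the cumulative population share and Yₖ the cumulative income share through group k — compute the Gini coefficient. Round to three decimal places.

0.449

Cumulative income shares Yₖ: 0.0160, 0.0630, 0.2870, 0.5110, 1.0000
Σ (Xₖ−Xₖ₋₁)(Yₖ+Yₖ₋₁) = (1/5)(0.0160+0.0000) + (1/5)(0.0630+0.0160) + (1/5)(0.2870+0.0630) + (1/5)(0.5110+0.2870) + (1/5)(1.0000+0.5110)
  = 0.0032 + 0.0158 + 0.0700 + 0.1596 + 0.3022 = 0.5508
G = 1 − 0.5508 = 0.4492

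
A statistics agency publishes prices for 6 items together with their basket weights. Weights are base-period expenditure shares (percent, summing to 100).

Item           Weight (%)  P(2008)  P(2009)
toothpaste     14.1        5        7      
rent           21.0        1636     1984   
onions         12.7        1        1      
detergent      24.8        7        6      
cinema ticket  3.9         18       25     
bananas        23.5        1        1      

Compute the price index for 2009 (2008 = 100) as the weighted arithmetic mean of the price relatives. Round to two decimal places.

toothpaste: 14.1 × (7/5) = 14.1 × 1.400000 = 19.7400
rent: 21.0 × (1984/1636) = 21.0 × 1.212714 = 25.4670
onions: 12.7 × (1/1) = 12.7 × 1.000000 = 12.7000
detergent: 24.8 × (6/7) = 24.8 × 0.857143 = 21.2571
cinema ticket: 3.9 × (25/18) = 3.9 × 1.388889 = 5.4167
bananas: 23.5 × (1/1) = 23.5 × 1.000000 = 23.5000
Index = Σ wᵢ·(p₁ᵢ/p₀ᵢ) = 19.7400 + 25.4670 + 12.7000 + 21.2571 + 5.4167 + 23.5000 = 108.0808

108.08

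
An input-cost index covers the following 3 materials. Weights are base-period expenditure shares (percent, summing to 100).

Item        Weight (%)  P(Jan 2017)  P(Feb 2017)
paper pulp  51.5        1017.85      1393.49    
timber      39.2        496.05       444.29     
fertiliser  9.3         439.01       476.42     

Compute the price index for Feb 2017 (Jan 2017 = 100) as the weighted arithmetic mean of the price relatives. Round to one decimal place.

115.7

paper pulp: 51.5 × (1393.49/1017.85) = 51.5 × 1.369052 = 70.5062
timber: 39.2 × (444.29/496.05) = 39.2 × 0.895656 = 35.1097
fertiliser: 9.3 × (476.42/439.01) = 9.3 × 1.085214 = 10.0925
Index = Σ wᵢ·(p₁ᵢ/p₀ᵢ) = 70.5062 + 35.1097 + 10.0925 = 115.7084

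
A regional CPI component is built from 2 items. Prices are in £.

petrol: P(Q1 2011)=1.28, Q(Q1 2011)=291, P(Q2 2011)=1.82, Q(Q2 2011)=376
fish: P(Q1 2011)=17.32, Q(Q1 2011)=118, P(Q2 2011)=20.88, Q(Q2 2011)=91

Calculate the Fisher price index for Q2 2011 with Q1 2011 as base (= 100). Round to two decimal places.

124.75

Laspeyres component (base-period weights):
ΣP(Q2 2011)Q(Q1 2011) = 1.82×291 + 20.88×118 = 529.62 + 2463.84 = 2993.46
ΣP(Q1 2011)Q(Q1 2011) = 1.28×291 + 17.32×118 = 372.48 + 2043.76 = 2416.24
L = 2993.46 / 2416.24 × 100 = 123.8892
Paasche component (current-period weights):
ΣP(Q2 2011)Q(Q2 2011) = 1.82×376 + 20.88×91 = 684.32 + 1900.08 = 2584.4
ΣP(Q1 2011)Q(Q2 2011) = 1.28×376 + 17.32×91 = 481.28 + 1576.12 = 2057.4
P = 2584.4 / 2057.4 × 100 = 125.6149
Fisher = √(L × P) = √(123.8892 × 125.6149) = 124.7490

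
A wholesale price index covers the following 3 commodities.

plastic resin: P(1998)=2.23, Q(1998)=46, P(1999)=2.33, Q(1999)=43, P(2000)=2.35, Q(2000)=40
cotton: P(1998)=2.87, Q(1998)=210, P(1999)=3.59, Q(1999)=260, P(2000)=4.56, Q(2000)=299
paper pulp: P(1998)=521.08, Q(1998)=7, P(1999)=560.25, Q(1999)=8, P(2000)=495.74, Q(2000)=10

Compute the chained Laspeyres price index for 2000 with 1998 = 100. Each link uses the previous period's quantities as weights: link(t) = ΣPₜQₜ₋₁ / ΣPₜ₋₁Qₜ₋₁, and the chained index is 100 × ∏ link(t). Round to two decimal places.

104.64

Link 1998→1999:
ΣP(1999)Q(1998) = 2.33×46 + 3.59×210 + 560.25×7 = 107.18 + 753.9 + 3921.75 = 4782.83
ΣP(1998)Q(1998) = 2.23×46 + 2.87×210 + 521.08×7 = 102.58 + 602.7 + 3647.56 = 4352.84
link = 4782.83/4352.84 = 1.098784
Link 1999→2000:
ΣP(2000)Q(1999) = 2.35×43 + 4.56×260 + 495.74×8 = 101.05 + 1185.6 + 3965.92 = 5252.57
ΣP(1999)Q(1999) = 2.33×43 + 3.59×260 + 560.25×8 = 100.19 + 933.4 + 4482 = 5515.59
link = 5252.57/5515.59 = 0.952313
Chained index = 100 × 1.098784 × 0.952313 = 104.6386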